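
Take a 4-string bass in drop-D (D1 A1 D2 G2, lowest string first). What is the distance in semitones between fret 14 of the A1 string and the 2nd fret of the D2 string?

A1 at fret 14 → B2 (MIDI 47); D2 at fret 2 → E2 (MIDI 40).
47 − 40 = 7, so the two pitches are 7 semitones apart, with B2 the higher.

7 semitones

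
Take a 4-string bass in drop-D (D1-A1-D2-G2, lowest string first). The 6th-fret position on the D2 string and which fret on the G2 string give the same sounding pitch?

D2 at fret 6 is D2 + 6 semitones = G#2.
The open G2 string is 5 semitones above the open D2, so the same pitch on the G2 string lies at fret 6 − 5 = 1.

1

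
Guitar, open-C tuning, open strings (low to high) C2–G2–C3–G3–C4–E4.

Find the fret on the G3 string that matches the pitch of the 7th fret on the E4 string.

Fret 7 on E4 is MIDI 64 + 7 = 71 (B4). On the G3 string (open MIDI 55), that pitch is 71 − 55 = fret 16.

16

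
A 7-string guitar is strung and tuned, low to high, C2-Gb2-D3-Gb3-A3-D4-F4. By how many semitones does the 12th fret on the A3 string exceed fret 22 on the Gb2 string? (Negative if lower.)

A3 at fret 12 → A4 (MIDI 69); Gb2 at fret 22 → E4 (MIDI 64).
69 − 64 = 5, so the two pitches are 5 semitones apart.

5 semitones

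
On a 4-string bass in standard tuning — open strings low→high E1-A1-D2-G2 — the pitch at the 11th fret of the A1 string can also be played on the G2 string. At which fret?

1

Fret 11 on A1 is MIDI 33 + 11 = 44 (G#2). On the G2 string (open MIDI 43), that pitch is 44 − 43 = fret 1.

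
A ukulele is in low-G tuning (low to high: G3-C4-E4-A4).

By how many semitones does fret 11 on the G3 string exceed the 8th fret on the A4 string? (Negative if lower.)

-11 semitones

G3 at fret 11 → F♯4 (MIDI 66); A4 at fret 8 → F5 (MIDI 77).
66 − 77 = -11, so the two pitches are 11 semitones apart.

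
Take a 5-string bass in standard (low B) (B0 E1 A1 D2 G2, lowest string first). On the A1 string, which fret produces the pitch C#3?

C#3 is 16 semitones above the open A1 (A–A#–B–C–…–B–C–C#), so it sits at fret 16.

16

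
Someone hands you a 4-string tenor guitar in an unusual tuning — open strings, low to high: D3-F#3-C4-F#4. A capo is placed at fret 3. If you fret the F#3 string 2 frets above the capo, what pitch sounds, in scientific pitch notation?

B3

The capo raises the open F#3 by 3 semitones to A3; fretting 2 more gives F#3 + 3 + 2 = F#3 + 5 semitones = B3.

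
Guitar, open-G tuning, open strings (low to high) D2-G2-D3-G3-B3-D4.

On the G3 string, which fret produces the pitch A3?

A3 is 2 semitones above the open G3 (G–G#–A), so it sits at fret 2.

2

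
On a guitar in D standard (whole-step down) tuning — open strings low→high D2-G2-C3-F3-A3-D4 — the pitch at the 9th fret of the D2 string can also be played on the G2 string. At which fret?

4

D2 at fret 9 is D2 + 9 semitones = B2.
The open G2 string is 5 semitones above the open D2, so the same pitch on the G2 string lies at fret 9 − 5 = 4.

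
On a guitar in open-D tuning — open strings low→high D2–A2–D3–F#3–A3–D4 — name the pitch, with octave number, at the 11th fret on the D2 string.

C#3

Each fret is one semitone, so D2 + 11 = C#3.
(Equivalently spelled Db3.)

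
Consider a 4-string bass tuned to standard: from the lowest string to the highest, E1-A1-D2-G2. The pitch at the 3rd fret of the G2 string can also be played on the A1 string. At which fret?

Fret 3 on G2 is MIDI 43 + 3 = 46 (A#2). On the A1 string (open MIDI 33), that pitch is 46 − 33 = fret 13.

13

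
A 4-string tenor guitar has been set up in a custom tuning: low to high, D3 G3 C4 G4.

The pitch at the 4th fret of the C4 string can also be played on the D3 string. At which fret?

14

C4 at fret 4 is C4 + 4 semitones = E4.
The open D3 string is 10 semitones below the open C4, so the same pitch on the D3 string lies at fret 4 + 10 = 14.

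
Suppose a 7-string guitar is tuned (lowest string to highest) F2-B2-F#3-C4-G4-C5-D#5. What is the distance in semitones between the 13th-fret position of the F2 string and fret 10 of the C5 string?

28 semitones

F2 at fret 13 → F#3 (MIDI 54); C5 at fret 10 → A#5 (MIDI 82).
54 − 82 = -28, so the two pitches are 28 semitones apart, with A#5 the higher.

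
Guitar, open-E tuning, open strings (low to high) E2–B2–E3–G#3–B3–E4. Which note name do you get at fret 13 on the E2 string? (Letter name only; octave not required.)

The open E2 string plus 13 semitones: E–F–F#–G–…–D#–E–F.

F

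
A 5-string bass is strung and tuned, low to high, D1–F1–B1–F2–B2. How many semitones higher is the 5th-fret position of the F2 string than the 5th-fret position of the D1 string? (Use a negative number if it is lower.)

15 semitones

F2 at fret 5 → A♯2 (MIDI 46); D1 at fret 5 → G1 (MIDI 31).
46 − 31 = 15, so the two pitches are 15 semitones apart.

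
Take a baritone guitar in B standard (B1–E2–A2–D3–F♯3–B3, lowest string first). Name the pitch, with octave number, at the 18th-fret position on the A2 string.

D♯4

The open A2 string plus 18 semitones: A–A#–B–C–…–C#–D–D#.
The walk passes from B into C 2 times, so the octave number goes from 2 to 4.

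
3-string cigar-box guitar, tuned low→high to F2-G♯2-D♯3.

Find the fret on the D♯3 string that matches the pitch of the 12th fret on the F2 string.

2

F2 at fret 12 is F2 + 12 semitones = F3.
The open D♯3 string is 10 semitones above the open F2, so the same pitch on the D♯3 string lies at fret 12 − 10 = 2.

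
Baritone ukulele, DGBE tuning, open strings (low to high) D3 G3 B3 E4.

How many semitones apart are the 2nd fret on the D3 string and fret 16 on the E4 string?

D3 at fret 2 → E3 (MIDI 52); E4 at fret 16 → G♯5 (MIDI 80).
52 − 80 = -28, so the two pitches are 28 semitones apart, with G♯5 the higher.

28 semitones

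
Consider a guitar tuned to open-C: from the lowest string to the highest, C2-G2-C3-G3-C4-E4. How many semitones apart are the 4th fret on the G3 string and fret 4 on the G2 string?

G3 at fret 4 → B3 (MIDI 59); G2 at fret 4 → B2 (MIDI 47).
59 − 47 = 12, so the two pitches are 12 semitones apart, with B3 the higher.

12 semitones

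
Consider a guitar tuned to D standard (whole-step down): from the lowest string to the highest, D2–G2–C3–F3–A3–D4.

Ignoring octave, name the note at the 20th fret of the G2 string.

Each fret is one semitone, so G2 + 20 = D#.
(Equivalently spelled Eb.)

D#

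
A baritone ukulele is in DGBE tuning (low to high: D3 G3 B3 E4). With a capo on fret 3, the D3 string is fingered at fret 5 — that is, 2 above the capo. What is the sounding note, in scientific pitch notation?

G3

The capo raises the open D3 by 3 semitones to F3; fretting 2 more gives D3 + 3 + 2 = D3 + 5 semitones = G3.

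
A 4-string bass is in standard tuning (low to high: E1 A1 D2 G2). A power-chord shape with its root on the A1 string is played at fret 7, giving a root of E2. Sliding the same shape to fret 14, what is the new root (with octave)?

B2

Moving from fret 7 to fret 14 shifts the root by 7 semitones.
E2 up 7 semitones is B2.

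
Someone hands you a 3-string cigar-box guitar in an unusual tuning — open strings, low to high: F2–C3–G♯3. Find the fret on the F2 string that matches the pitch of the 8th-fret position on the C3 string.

15

Fret 8 on C3 is MIDI 48 + 8 = 56 (G♯3). On the F2 string (open MIDI 41), that pitch is 56 − 41 = fret 15.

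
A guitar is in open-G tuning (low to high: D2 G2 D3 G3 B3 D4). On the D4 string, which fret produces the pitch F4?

F4 is 3 semitones above the open D4 (D–D#–E–F), so it sits at fret 3.

3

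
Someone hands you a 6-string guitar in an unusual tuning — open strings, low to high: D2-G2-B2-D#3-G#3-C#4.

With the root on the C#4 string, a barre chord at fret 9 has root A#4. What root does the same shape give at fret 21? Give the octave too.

A#5

Moving from fret 9 to fret 21 shifts the root by 12 semitones.
A#4 up 12 semitones is A#5.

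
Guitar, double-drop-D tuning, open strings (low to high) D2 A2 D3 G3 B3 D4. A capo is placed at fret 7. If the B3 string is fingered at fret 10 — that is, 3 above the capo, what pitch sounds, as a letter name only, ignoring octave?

The capo raises the open B3 by 7 semitones to F#4; fretting 3 more gives B3 + 7 + 3 = B3 + 10 semitones, landing on A.

A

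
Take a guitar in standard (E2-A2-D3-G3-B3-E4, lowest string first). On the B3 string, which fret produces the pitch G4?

8

G4 is 8 semitones above the open B3 (B–C–C#–D–D#–E–F–F#–G), so it sits at fret 8.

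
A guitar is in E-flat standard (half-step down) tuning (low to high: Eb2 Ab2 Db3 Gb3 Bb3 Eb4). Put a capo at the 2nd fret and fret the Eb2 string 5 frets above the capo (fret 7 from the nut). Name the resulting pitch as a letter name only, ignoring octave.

The capo raises the open Eb2 by 2 semitones to F2; fretting 5 more gives Eb2 + 2 + 5 = Eb2 + 7 semitones, landing on Bb.

Bb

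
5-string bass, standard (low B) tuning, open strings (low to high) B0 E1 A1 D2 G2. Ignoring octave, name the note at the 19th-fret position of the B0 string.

B0 is MIDI 23. Adding 19 gives 42; 42 mod 12 = 6, i.e. F#.

F#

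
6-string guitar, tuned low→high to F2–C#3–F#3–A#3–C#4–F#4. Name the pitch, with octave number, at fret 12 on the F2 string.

The open F2 string plus 12 semitones: F–F#–G–G#–…–D#–E–F.
The walk passes from B into C once, so the octave number goes from 2 to 3.

F3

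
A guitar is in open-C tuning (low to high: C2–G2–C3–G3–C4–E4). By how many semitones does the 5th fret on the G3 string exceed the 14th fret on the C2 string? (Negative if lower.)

G3 at fret 5 → C4 (MIDI 60); C2 at fret 14 → D3 (MIDI 50).
60 − 50 = 10, so the two pitches are 10 semitones apart.

10 semitones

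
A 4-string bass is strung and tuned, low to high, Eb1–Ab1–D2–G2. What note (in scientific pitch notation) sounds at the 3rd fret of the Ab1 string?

B1

The open Ab1 string plus 3 semitones: Ab–A–Bb–B.
No B→C boundary is crossed, so the octave stays at 1.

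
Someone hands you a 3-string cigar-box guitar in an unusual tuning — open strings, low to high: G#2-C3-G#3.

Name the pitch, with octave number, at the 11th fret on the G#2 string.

G3

The open G#2 string plus 11 semitones: G#–A–A#–B–…–F–F#–G.
The walk passes from B into C once, so the octave number goes from 2 to 3.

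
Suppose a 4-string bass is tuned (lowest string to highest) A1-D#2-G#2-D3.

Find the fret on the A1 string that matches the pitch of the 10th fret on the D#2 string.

D#2 at fret 10 is D#2 + 10 semitones = C#3.
The open A1 string is 6 semitones below the open D#2, so the same pitch on the A1 string lies at fret 10 + 6 = 16.

16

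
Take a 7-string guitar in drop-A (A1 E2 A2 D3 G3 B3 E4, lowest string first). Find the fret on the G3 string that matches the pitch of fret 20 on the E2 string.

Fret 20 on E2 is MIDI 40 + 20 = 60 (C4). On the G3 string (open MIDI 55), that pitch is 60 − 55 = fret 5.

5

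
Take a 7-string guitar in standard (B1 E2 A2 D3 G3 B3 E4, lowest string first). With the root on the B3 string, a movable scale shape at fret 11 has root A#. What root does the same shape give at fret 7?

F#

Moving from fret 11 to fret 7 shifts the root by -4 semitones.
A# down 4 semitones is F#.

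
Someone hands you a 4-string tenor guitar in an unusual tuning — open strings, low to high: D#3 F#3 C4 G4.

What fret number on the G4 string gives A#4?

3

A#4 is 3 semitones above the open G4 (G–G#–A–A#), so it sits at fret 3.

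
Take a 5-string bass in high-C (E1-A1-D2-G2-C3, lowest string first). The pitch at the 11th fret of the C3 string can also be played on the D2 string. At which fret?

21

C3 at fret 11 is C3 + 11 semitones = B3.
The open D2 string is 10 semitones below the open C3, so the same pitch on the D2 string lies at fret 11 + 10 = 21.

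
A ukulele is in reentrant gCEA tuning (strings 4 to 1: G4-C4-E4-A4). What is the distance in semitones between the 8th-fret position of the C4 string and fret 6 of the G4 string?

5 semitones

C4 at fret 8 → G♯4 (MIDI 68); G4 at fret 6 → C♯5 (MIDI 73).
68 − 73 = -5, so the two pitches are 5 semitones apart, with C♯5 the higher.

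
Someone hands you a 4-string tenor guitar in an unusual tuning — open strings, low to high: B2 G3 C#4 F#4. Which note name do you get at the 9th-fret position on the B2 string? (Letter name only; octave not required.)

B2 is MIDI 47. Adding 9 gives 56; 56 mod 12 = 8, i.e. G#.

G#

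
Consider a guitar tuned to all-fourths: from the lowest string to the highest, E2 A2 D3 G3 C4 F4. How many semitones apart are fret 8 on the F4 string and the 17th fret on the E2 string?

F4 at fret 8 → C♯5 (MIDI 73); E2 at fret 17 → A3 (MIDI 57).
73 − 57 = 16, so the two pitches are 16 semitones apart, with C♯5 the higher.

16 semitones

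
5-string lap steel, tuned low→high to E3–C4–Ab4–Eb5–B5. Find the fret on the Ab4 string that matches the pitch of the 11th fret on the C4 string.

3

C4 at fret 11 is C4 + 11 semitones = B4.
The open Ab4 string is 8 semitones above the open C4, so the same pitch on the Ab4 string lies at fret 11 − 8 = 3.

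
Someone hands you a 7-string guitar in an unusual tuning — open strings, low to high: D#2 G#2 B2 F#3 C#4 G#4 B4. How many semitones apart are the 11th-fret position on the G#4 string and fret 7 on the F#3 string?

G#4 at fret 11 → G5 (MIDI 79); F#3 at fret 7 → C#4 (MIDI 61).
79 − 61 = 18, so the two pitches are 18 semitones apart, with G5 the higher.

18 semitones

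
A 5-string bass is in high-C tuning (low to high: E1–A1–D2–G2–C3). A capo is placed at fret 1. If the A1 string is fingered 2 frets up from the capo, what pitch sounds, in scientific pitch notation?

The capo raises the open A1 by 1 semitone to A#1; fretting 2 more gives A1 + 1 + 2 = A1 + 3 semitones = C2.

C2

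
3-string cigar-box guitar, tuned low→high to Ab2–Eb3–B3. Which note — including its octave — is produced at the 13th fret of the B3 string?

B3 is MIDI 59. Adding 13 gives 72, which is C5.

C5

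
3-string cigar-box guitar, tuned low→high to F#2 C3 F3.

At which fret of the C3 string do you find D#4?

15

D#4 is 15 semitones above the open C3 (C–C#–D–D#–…–C#–D–D#), so it sits at fret 15.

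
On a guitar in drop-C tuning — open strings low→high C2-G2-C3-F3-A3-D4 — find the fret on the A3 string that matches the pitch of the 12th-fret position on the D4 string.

D4 at fret 12 is D4 + 12 semitones = D5.
The open A3 string is 5 semitones below the open D4, so the same pitch on the A3 string lies at fret 12 + 5 = 17.

17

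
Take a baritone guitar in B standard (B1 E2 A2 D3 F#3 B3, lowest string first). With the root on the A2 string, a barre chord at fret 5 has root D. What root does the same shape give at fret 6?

Moving from fret 5 to fret 6 shifts the root by 1 semitone.
D up 1 semitone is D#.

D#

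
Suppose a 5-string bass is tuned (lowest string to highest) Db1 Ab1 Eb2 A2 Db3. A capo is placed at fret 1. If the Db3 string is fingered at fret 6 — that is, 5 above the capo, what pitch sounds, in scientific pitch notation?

G3

The capo raises the open Db3 by 1 semitone to D3; fretting 5 more gives Db3 + 1 + 5 = Db3 + 6 semitones = G3.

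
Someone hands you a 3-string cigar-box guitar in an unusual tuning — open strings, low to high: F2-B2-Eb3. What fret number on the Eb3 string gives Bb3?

7

Bb3 is 7 semitones above the open Eb3 (Eb–E–F–Gb–G–Ab–A–Bb), so it sits at fret 7.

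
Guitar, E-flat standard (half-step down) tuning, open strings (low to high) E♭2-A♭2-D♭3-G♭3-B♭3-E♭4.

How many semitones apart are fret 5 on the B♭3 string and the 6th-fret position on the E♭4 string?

6 semitones

B♭3 at fret 5 → E♭4 (MIDI 63); E♭4 at fret 6 → A4 (MIDI 69).
63 − 69 = -6, so the two pitches are 6 semitones apart, with A4 the higher.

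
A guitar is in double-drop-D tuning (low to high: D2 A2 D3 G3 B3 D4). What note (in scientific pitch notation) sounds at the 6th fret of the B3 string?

F4

B3 is MIDI 59. Adding 6 gives 65, which is F4.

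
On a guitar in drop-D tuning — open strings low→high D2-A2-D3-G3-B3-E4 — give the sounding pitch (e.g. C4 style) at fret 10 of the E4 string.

Each fret is one semitone, so E4 + 10 = D5.

D5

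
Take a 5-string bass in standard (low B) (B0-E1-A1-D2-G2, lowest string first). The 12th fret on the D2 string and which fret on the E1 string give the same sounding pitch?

22

D2 at fret 12 is D2 + 12 semitones = D3.
The open E1 string is 10 semitones below the open D2, so the same pitch on the E1 string lies at fret 12 + 10 = 22.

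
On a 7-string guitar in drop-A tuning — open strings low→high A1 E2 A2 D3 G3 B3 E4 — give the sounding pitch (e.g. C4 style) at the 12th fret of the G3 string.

G4

Each fret is one semitone, so G3 + 12 = G4.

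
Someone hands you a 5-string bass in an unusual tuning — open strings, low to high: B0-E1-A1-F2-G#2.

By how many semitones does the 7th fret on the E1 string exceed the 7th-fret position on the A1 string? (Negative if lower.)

E1 at fret 7 → B1 (MIDI 35); A1 at fret 7 → E2 (MIDI 40).
35 − 40 = -5, so the two pitches are 5 semitones apart.

-5 semitones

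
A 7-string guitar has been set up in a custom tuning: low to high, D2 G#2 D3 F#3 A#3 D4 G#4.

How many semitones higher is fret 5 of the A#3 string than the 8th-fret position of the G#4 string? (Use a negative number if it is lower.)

-13 semitones

A#3 at fret 5 → D#4 (MIDI 63); G#4 at fret 8 → E5 (MIDI 76).
63 − 76 = -13, so the two pitches are 13 semitones apart.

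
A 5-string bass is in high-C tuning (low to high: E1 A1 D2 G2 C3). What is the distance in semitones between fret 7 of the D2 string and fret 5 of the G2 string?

D2 at fret 7 → A2 (MIDI 45); G2 at fret 5 → C3 (MIDI 48).
45 − 48 = -3, so the two pitches are 3 semitones apart, with C3 the higher.

3 semitones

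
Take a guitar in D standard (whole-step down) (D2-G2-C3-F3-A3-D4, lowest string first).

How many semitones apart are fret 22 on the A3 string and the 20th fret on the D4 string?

3 semitones

A3 at fret 22 → G5 (MIDI 79); D4 at fret 20 → A#5 (MIDI 82).
79 − 82 = -3, so the two pitches are 3 semitones apart, with A#5 the higher.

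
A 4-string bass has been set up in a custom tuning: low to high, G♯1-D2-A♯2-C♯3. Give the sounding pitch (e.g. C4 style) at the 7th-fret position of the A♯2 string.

F3

Each fret is one semitone, so A♯2 + 7 = F3.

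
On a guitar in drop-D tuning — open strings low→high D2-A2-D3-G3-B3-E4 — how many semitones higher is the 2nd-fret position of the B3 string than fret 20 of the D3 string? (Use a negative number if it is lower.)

B3 at fret 2 → C#4 (MIDI 61); D3 at fret 20 → A#4 (MIDI 70).
61 − 70 = -9, so the two pitches are 9 semitones apart.

-9 semitones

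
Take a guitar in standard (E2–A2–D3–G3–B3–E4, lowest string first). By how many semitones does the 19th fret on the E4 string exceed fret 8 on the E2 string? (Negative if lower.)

35 semitones

E4 at fret 19 → B5 (MIDI 83); E2 at fret 8 → C3 (MIDI 48).
83 − 48 = 35, so the two pitches are 35 semitones apart.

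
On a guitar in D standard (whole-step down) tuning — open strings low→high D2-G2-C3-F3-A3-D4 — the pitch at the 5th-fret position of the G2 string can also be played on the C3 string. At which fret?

0

G2 at fret 5 is G2 + 5 semitones = C3.
The open C3 string is 5 semitones above the open G2, so the same pitch on the C3 string lies at fret 5 − 5 = 0.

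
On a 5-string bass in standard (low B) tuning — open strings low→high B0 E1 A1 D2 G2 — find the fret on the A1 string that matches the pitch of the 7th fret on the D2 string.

12

D2 at fret 7 is D2 + 7 semitones = A2.
The open A1 string is 5 semitones below the open D2, so the same pitch on the A1 string lies at fret 7 + 5 = 12.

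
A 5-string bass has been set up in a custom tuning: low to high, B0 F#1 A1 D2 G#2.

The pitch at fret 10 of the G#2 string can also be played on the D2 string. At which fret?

G#2 at fret 10 is G#2 + 10 semitones = F#3.
The open D2 string is 6 semitones below the open G#2, so the same pitch on the D2 string lies at fret 10 + 6 = 16.

16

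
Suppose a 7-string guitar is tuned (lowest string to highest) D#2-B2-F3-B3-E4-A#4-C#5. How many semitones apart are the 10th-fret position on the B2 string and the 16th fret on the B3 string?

B2 at fret 10 → A3 (MIDI 57); B3 at fret 16 → D#5 (MIDI 75).
57 − 75 = -18, so the two pitches are 18 semitones apart, with D#5 the higher.

18 semitones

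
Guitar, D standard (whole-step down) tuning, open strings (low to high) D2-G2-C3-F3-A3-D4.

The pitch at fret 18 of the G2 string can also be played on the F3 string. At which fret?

Fret 18 on G2 is MIDI 43 + 18 = 61 (C♯4). On the F3 string (open MIDI 53), that pitch is 61 − 53 = fret 8.

8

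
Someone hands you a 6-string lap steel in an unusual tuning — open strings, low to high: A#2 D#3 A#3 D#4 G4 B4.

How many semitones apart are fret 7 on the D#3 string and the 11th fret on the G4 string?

D#3 at fret 7 → A#3 (MIDI 58); G4 at fret 11 → F#5 (MIDI 78).
58 − 78 = -20, so the two pitches are 20 semitones apart, with F#5 the higher.

20 semitones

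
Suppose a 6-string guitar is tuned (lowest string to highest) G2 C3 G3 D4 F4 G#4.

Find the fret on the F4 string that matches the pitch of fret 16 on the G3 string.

G3 at fret 16 is G3 + 16 semitones = B4.
The open F4 string is 10 semitones above the open G3, so the same pitch on the F4 string lies at fret 16 − 10 = 6.

6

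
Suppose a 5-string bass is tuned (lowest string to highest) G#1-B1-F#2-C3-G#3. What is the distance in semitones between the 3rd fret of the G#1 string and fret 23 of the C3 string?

G#1 at fret 3 → B1 (MIDI 35); C3 at fret 23 → B4 (MIDI 71).
35 − 71 = -36, so the two pitches are 36 semitones apart, with B4 the higher.

36 semitones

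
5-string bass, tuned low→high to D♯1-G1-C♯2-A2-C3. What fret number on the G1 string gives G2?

G2 is 12 semitones above the open G1 (G–G#–A–A#–…–F–F#–G), so it sits at fret 12.

12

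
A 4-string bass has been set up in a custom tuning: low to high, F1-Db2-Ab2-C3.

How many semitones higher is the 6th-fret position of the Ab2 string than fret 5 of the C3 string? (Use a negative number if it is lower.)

-3 semitones

Ab2 at fret 6 → D3 (MIDI 50); C3 at fret 5 → F3 (MIDI 53).
50 − 53 = -3, so the two pitches are 3 semitones apart.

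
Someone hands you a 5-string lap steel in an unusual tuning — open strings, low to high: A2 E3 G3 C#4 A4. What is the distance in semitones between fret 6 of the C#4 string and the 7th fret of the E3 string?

C#4 at fret 6 → G4 (MIDI 67); E3 at fret 7 → B3 (MIDI 59).
67 − 59 = 8, so the two pitches are 8 semitones apart, with G4 the higher.

8 semitones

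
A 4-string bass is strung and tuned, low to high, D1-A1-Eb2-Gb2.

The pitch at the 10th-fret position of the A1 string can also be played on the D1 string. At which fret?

17

Fret 10 on A1 is MIDI 33 + 10 = 43 (G2). On the D1 string (open MIDI 26), that pitch is 43 − 26 = fret 17.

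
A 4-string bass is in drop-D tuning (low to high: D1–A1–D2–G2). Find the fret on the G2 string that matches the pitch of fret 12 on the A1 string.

A1 at fret 12 is A1 + 12 semitones = A2.
The open G2 string is 10 semitones above the open A1, so the same pitch on the G2 string lies at fret 12 − 10 = 2.

2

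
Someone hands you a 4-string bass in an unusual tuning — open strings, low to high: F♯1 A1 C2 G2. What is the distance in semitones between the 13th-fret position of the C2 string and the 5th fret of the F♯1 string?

C2 at fret 13 → C♯3 (MIDI 49); F♯1 at fret 5 → B1 (MIDI 35).
49 − 35 = 14, so the two pitches are 14 semitones apart, with C♯3 the higher.

14 semitones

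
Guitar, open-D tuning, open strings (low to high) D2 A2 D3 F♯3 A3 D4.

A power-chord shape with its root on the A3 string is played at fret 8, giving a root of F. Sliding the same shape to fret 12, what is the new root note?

Moving from fret 8 to fret 12 shifts the root by 4 semitones.
F up 4 semitones is A.

A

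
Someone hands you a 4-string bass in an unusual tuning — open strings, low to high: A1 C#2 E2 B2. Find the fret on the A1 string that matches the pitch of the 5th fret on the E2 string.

12

E2 at fret 5 is E2 + 5 semitones = A2.
The open A1 string is 7 semitones below the open E2, so the same pitch on the A1 string lies at fret 5 + 7 = 12.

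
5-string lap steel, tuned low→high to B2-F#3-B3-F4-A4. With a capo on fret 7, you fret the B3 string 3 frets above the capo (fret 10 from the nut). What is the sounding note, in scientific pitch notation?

A4

The capo raises the open B3 by 7 semitones to F#4; fretting 3 more gives B3 + 7 + 3 = B3 + 10 semitones = A4.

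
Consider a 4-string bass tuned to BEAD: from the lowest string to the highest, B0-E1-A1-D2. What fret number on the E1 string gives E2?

12

E2 is 12 semitones above the open E1 (E–F–F#–G–…–D–D#–E), so it sits at fret 12.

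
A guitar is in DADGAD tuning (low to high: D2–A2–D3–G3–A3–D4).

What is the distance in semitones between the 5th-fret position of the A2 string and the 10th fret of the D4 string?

22 semitones

A2 at fret 5 → D3 (MIDI 50); D4 at fret 10 → C5 (MIDI 72).
50 − 72 = -22, so the two pitches are 22 semitones apart, with C5 the higher.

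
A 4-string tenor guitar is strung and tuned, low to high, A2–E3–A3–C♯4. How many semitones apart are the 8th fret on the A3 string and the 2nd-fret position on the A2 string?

18 semitones

A3 at fret 8 → F4 (MIDI 65); A2 at fret 2 → B2 (MIDI 47).
65 − 47 = 18, so the two pitches are 18 semitones apart, with F4 the higher.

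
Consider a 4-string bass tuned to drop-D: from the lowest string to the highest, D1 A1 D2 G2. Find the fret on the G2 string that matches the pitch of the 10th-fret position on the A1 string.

0

A1 at fret 10 is A1 + 10 semitones = G2.
The open G2 string is 10 semitones above the open A1, so the same pitch on the G2 string lies at fret 10 − 10 = 0.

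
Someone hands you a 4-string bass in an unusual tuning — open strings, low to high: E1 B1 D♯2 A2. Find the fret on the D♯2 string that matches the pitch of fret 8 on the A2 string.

A2 at fret 8 is A2 + 8 semitones = F3.
The open D♯2 string is 6 semitones below the open A2, so the same pitch on the D♯2 string lies at fret 8 + 6 = 14.

14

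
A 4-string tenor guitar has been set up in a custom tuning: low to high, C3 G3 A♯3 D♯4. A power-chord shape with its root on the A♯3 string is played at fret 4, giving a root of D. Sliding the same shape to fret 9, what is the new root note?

G

Moving from fret 4 to fret 9 shifts the root by 5 semitones.
D up 5 semitones is G.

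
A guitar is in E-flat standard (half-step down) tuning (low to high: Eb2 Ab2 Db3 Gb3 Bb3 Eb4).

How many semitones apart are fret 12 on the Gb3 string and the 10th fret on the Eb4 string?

7 semitones

Gb3 at fret 12 → Gb4 (MIDI 66); Eb4 at fret 10 → Db5 (MIDI 73).
66 − 73 = -7, so the two pitches are 7 semitones apart, with Db5 the higher.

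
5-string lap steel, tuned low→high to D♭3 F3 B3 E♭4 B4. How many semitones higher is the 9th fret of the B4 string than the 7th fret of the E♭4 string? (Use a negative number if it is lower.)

10 semitones

B4 at fret 9 → A♭5 (MIDI 80); E♭4 at fret 7 → B♭4 (MIDI 70).
80 − 70 = 10, so the two pitches are 10 semitones apart.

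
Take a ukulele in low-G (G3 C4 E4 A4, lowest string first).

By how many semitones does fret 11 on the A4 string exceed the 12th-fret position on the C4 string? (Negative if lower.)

8 semitones

A4 at fret 11 → G#5 (MIDI 80); C4 at fret 12 → C5 (MIDI 72).
80 − 72 = 8, so the two pitches are 8 semitones apart.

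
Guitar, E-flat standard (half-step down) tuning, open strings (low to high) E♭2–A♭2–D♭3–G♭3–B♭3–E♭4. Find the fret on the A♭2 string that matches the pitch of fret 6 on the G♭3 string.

Fret 6 on G♭3 is MIDI 54 + 6 = 60 (C4). On the A♭2 string (open MIDI 44), that pitch is 60 − 44 = fret 16.

16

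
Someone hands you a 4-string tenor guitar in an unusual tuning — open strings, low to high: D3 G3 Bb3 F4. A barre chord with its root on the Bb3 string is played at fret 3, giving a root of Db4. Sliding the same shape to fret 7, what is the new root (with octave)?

Moving from fret 3 to fret 7 shifts the root by 4 semitones.
Db4 up 4 semitones is F4.

F4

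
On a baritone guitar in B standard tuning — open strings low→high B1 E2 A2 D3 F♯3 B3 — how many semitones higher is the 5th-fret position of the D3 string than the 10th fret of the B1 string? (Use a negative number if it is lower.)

D3 at fret 5 → G3 (MIDI 55); B1 at fret 10 → A2 (MIDI 45).
55 − 45 = 10, so the two pitches are 10 semitones apart.

10 semitones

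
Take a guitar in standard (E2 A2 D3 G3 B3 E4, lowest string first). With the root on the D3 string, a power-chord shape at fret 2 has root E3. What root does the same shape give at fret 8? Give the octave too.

Moving from fret 2 to fret 8 shifts the root by 6 semitones.
E3 up 6 semitones is A#3.

A#3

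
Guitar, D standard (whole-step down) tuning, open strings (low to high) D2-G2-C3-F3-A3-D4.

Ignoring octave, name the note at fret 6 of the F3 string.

B

Each fret is one semitone, so F3 + 6 = B.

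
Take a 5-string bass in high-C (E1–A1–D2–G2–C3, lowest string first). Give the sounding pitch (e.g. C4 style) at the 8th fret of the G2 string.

D♯3

Each fret is one semitone, so G2 + 8 = D♯3.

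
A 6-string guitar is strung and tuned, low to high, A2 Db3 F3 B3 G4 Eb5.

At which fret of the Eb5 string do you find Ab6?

Ab6 is 17 semitones above the open Eb5 (Eb–E–F–Gb–…–Gb–G–Ab), so it sits at fret 17.

17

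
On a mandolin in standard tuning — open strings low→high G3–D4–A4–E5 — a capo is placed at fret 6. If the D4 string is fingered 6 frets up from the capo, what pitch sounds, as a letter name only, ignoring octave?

D

The capo raises the open D4 by 6 semitones to G#4; fretting 6 more gives D4 + 6 + 6 = D4 + 12 semitones, landing on D.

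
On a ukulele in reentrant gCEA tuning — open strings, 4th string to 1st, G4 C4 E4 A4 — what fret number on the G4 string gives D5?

7

D5 is 7 semitones above the open G4 (G–G#–A–A#–B–C–C#–D), so it sits at fret 7.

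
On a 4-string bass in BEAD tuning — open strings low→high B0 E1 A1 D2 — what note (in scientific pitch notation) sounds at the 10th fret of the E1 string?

D2

Each fret is one semitone, so E1 + 10 = D2.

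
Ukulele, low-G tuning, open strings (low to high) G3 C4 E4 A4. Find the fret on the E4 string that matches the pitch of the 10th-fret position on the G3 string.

1

G3 at fret 10 is G3 + 10 semitones = F4.
The open E4 string is 9 semitones above the open G3, so the same pitch on the E4 string lies at fret 10 − 9 = 1.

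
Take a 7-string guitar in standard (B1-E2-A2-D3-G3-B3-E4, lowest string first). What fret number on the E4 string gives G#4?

4

G#4 is 4 semitones above the open E4 (E–F–F#–G–G#), so it sits at fret 4.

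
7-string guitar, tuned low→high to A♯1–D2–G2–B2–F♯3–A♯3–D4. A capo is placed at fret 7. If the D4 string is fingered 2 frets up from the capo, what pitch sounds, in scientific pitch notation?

B4

The capo raises the open D4 by 7 semitones to A4; fretting 2 more gives D4 + 7 + 2 = D4 + 9 semitones = B4.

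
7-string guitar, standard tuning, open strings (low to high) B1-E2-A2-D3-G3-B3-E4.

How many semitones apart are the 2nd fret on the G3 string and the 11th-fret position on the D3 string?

G3 at fret 2 → A3 (MIDI 57); D3 at fret 11 → C♯4 (MIDI 61).
57 − 61 = -4, so the two pitches are 4 semitones apart, with C♯4 the higher.

4 semitones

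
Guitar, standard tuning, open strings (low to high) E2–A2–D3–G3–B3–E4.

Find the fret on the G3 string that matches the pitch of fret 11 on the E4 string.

E4 at fret 11 is E4 + 11 semitones = D♯5.
The open G3 string is 9 semitones below the open E4, so the same pitch on the G3 string lies at fret 11 + 9 = 20.

20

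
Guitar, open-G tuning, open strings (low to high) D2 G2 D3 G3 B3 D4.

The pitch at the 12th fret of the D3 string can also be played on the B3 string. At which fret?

3

Fret 12 on D3 is MIDI 50 + 12 = 62 (D4). On the B3 string (open MIDI 59), that pitch is 62 − 59 = fret 3.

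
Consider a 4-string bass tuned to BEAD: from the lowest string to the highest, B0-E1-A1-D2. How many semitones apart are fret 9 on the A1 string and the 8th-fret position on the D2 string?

A1 at fret 9 → F♯2 (MIDI 42); D2 at fret 8 → A♯2 (MIDI 46).
42 − 46 = -4, so the two pitches are 4 semitones apart, with A♯2 the higher.

4 semitones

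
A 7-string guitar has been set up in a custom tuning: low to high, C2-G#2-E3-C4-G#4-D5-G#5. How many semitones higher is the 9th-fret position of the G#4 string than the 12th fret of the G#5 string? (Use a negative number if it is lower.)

-15 semitones

G#4 at fret 9 → F5 (MIDI 77); G#5 at fret 12 → G#6 (MIDI 92).
77 − 92 = -15, so the two pitches are 15 semitones apart.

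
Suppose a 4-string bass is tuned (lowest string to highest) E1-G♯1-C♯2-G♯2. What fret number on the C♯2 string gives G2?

G2 is 6 semitones above the open C♯2 (C#–D–D#–E–F–F#–G), so it sits at fret 6.

6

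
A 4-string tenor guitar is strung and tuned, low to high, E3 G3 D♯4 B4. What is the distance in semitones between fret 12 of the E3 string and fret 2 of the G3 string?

E3 at fret 12 → E4 (MIDI 64); G3 at fret 2 → A3 (MIDI 57).
64 − 57 = 7, so the two pitches are 7 semitones apart, with E4 the higher.

7 semitones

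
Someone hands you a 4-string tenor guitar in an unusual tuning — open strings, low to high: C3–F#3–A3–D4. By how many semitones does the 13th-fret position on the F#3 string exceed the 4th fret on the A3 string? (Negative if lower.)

6 semitones

F#3 at fret 13 → G4 (MIDI 67); A3 at fret 4 → C#4 (MIDI 61).
67 − 61 = 6, so the two pitches are 6 semitones apart.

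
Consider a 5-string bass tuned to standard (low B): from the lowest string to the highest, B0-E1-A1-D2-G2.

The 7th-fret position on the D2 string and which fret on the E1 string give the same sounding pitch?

Fret 7 on D2 is MIDI 38 + 7 = 45 (A2). On the E1 string (open MIDI 28), that pitch is 45 − 28 = fret 17.

17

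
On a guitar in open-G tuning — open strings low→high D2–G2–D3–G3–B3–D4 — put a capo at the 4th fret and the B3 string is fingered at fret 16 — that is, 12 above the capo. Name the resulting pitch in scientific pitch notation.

D#5

The capo raises the open B3 by 4 semitones to D#4; fretting 12 more gives B3 + 4 + 12 = B3 + 16 semitones = D#5.
(Also written Eb.)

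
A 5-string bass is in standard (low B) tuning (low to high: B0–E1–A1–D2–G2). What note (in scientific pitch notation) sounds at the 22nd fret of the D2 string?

C4

D2 is MIDI 38. Adding 22 gives 60, which is C4.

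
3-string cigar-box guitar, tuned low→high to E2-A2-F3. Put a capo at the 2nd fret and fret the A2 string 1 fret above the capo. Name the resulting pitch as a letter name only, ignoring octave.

The capo raises the open A2 by 2 semitones to B2; fretting 1 more gives A2 + 2 + 1 = A2 + 3 semitones, landing on C.

C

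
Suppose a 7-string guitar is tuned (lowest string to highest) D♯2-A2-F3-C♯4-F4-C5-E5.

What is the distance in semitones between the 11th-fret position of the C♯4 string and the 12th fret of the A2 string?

15 semitones

C♯4 at fret 11 → C5 (MIDI 72); A2 at fret 12 → A3 (MIDI 57).
72 − 57 = 15, so the two pitches are 15 semitones apart, with C5 the higher.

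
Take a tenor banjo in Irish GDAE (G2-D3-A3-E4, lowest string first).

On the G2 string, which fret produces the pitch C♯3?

C♯3 is 6 semitones above the open G2 (G–G#–A–A#–B–C–C#), so it sits at fret 6.

6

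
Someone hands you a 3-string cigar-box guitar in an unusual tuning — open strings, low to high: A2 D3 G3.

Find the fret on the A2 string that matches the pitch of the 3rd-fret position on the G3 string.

G3 at fret 3 is G3 + 3 semitones = Bb3.
The open A2 string is 10 semitones below the open G3, so the same pitch on the A2 string lies at fret 3 + 10 = 13.

13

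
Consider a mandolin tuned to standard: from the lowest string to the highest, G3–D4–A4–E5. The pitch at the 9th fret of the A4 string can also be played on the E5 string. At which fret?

2

A4 at fret 9 is A4 + 9 semitones = F♯5.
The open E5 string is 7 semitones above the open A4, so the same pitch on the E5 string lies at fret 9 − 7 = 2.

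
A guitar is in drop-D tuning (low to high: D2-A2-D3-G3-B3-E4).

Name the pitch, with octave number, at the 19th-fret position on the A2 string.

E4

The open A2 string plus 19 semitones: A–A#–B–C–…–D–D#–E.
The walk passes from B into C 2 times, so the octave number goes from 2 to 4.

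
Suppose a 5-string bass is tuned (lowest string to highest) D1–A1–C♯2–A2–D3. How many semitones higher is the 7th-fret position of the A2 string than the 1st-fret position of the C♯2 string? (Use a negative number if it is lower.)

A2 at fret 7 → E3 (MIDI 52); C♯2 at fret 1 → D2 (MIDI 38).
52 − 38 = 14, so the two pitches are 14 semitones apart.

14 semitones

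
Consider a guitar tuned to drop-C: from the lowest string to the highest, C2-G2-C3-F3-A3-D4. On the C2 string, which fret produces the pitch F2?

F2 is 5 semitones above the open C2 (C–C#–D–D#–E–F), so it sits at fret 5.

5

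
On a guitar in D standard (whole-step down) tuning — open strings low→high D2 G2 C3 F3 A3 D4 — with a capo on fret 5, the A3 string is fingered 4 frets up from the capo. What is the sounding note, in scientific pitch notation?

The capo raises the open A3 by 5 semitones to D4; fretting 4 more gives A3 + 5 + 4 = A3 + 9 semitones = F#4.

F#4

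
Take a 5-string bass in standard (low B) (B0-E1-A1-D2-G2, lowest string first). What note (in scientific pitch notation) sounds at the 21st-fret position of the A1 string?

F#3

A1 is MIDI 33. Adding 21 gives 54, which is F#3.
(Equivalently spelled Gb3.)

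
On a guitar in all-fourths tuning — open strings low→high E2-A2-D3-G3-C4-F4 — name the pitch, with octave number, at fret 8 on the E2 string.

C3

The open E2 string plus 8 semitones: E–F–F#–G–G#–A–A#–B–C.
The walk passes from B into C once, so the octave number goes from 2 to 3.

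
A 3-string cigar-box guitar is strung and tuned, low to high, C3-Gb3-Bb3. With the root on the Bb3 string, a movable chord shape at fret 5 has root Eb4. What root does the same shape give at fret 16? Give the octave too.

Moving from fret 5 to fret 16 shifts the root by 11 semitones.
Eb4 up 11 semitones is D5.

D5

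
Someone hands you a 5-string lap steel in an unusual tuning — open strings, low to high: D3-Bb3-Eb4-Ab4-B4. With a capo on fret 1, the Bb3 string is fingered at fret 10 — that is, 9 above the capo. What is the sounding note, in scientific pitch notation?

Ab4

The capo raises the open Bb3 by 1 semitone to B3; fretting 9 more gives Bb3 + 1 + 9 = Bb3 + 10 semitones = Ab4.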